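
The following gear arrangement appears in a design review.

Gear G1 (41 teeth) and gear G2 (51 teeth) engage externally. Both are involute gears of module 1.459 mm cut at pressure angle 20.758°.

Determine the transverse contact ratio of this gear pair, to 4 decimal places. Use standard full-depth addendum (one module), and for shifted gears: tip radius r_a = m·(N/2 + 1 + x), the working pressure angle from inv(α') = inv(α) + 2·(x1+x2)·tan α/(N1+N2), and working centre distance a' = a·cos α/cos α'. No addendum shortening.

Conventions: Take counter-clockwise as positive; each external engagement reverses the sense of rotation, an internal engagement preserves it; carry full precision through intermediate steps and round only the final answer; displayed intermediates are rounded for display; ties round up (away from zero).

single-mesh involute tooth geometry (41T engaging 51T at module 1.459)
base radii: r_b1 = 27.967947, r_b2 = 34.789397
tip radii: r_a1 = 31.368500, r_a2 = 38.663500
no profile shift: α' = α, a' = a
action lengths: √(r_a1²−r_b1²) = 14.204814, √(r_a2²−r_b2²) = 16.869027
base pitch p_b = π·m·cos α = 4.286044
CR = (14.204814 + 16.869027 − 67.114000·sin 20.75800°)/4.286044 = 1.700214
contact ratio ≈ 1.7002

1.7002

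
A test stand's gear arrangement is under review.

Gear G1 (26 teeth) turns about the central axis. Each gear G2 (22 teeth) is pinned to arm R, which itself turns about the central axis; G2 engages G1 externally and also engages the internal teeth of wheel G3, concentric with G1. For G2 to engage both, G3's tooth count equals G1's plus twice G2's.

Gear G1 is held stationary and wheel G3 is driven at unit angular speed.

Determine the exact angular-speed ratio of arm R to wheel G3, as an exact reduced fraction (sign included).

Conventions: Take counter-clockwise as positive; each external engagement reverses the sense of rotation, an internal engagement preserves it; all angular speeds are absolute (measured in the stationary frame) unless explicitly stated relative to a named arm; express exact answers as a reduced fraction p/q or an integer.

35/48

planetary set (26T centre, 22T on arm, 70T internal) — Willis relation
ring teeth: 26 + 2·22 = 70
26(ω_sun−ω_arm) = −70(ω_ring−ω_arm),  ω_sun = 0, ω_ring = 1
26(0−ω_arm) = −70(1−ω_arm)  ⇒  96·ω_arm = 70  ⇒  ω_arm = 35/48
ω_out/ω_in = 35/48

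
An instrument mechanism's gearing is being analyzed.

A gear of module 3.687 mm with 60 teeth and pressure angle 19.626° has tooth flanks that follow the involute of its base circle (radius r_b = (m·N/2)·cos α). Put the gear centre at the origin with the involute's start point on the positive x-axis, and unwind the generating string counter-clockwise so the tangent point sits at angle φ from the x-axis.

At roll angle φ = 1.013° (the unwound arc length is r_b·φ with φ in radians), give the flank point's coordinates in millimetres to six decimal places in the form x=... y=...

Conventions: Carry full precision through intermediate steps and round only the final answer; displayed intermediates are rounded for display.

x=104.200409 y=0.000192

single-mesh involute tooth geometry (60T wheel at module 3.687)
pitch radius r_p = m·N/2 = 3.687·60/2 = 110.610000
base radius r_b = r_p·cos α = 110.610000·cos 19.626° = 104.184127
roll angle φ = 1.013° = 0.01768019 rad
x = r_b·(cos φ + φ·sin φ) = 104.200409
y = r_b·(sin φ − φ·cos φ) = 0.000192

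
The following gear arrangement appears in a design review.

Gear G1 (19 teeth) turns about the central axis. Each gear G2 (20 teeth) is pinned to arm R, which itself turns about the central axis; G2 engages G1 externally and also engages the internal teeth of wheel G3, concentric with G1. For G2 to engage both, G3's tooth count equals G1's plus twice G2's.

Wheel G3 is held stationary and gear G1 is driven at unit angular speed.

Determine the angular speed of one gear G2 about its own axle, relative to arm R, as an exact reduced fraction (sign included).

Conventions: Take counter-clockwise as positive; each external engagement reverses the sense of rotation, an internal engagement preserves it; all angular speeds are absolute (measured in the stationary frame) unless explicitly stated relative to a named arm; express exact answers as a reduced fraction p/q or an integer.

class = planetary set [G3 = 19+2·20 = 59; Willis about the carrier]
ring teeth: 19 + 2·20 = 59
19(ω_sun−ω_arm) = −59(ω_ring−ω_arm),  ω_ring = 0, ω_sun = 1
19(1−ω_arm) = −59(0−ω_arm)  ⇒  78·ω_arm = 19  ⇒  ω_arm = 19/78
sun–planet mesh: 19·(1−19/78) = −20·(ω_p−ω_arm)  ⇒  ω_p−ω_arm = -1121/1560
exact speed ratio = -1121/1560

-1121/1560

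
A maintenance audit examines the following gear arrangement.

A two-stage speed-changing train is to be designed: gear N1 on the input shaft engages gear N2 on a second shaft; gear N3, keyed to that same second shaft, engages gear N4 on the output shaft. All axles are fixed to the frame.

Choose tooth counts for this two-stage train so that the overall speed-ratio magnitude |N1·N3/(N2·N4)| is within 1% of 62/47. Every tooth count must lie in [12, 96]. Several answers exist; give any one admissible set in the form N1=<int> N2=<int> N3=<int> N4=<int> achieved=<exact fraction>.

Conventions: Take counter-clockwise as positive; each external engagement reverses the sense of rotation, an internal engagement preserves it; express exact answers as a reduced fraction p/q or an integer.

N1=12 N2=47 N3=62 N4=12 achieved=62/47

topology: fixed-axis compound train — 2 stages, target 62/47
target = 62/47 in lowest terms: an exact hit needs N1·N3 = k·62 and N2·N4 = k·47 for one integer k, every count in [12, 96]; additionally prefer no 1:1 stage (N1 ≠ N2, N3 ≠ N4)
k = 1…11: no 1:1-free in-range split of k·62 and k·47 into factor pairs; take k = 12
k = 12: N1·N3 = 744 = 12·62, N2·N4 = 564 = 47·12
achieved = 12·62/(47·12) = 62/47; |achieved − target| = 0 ≤ 31/2350 ✓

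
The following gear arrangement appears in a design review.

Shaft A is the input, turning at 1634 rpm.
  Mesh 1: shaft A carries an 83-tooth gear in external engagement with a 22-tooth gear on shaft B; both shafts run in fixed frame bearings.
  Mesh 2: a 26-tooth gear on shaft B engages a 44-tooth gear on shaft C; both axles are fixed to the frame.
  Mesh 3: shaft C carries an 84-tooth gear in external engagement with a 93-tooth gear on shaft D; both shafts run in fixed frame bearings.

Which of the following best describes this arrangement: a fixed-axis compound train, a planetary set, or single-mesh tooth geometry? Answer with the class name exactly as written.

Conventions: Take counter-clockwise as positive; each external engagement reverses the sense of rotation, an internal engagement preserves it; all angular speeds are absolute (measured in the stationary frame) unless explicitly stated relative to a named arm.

recognized (4 fixed axles, 3 meshes): fixed-axis compound train
classification: fixed-axis compound train

fixed-axis compound train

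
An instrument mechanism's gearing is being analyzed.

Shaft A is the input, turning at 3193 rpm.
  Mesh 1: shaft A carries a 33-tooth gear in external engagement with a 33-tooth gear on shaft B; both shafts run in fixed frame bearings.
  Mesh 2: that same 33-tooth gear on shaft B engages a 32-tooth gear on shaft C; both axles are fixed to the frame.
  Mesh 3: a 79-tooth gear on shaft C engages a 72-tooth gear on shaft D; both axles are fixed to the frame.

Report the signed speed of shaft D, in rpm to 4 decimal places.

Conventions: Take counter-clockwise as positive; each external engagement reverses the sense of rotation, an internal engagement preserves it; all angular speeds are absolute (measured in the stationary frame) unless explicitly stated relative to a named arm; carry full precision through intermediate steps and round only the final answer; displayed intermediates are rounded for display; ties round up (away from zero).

-3612.9128 rpm

3-mesh fixed-axis compound train (all bearings frame-fixed)
mesh 1 [33T→33T]: ω = 3193.0000×33/33 = 3193.0000 rpm, sense flips to −
mesh 2 [33T→32T]: ω = 3193.0000×33/32 = 3292.7813 rpm, sense flips to +
mesh 3 [79T→72T]: ω = 3292.7813×79/72 = 3612.9128 rpm, sense flips to −
signed output speed = -3612.9128 rpm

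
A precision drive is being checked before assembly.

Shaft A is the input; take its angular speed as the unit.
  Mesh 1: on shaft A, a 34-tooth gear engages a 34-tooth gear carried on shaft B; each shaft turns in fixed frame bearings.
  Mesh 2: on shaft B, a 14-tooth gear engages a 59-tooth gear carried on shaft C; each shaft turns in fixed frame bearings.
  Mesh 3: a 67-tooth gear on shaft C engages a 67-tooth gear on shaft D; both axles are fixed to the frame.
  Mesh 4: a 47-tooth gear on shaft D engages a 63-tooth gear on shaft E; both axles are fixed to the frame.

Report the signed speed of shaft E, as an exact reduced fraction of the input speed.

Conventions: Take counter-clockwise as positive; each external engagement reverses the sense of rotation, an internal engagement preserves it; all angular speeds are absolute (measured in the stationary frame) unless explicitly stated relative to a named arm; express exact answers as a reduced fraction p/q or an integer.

94/531

4-mesh fixed-axis compound train (all bearings frame-fixed)
mesh 1 [34T→34T]: |ω|/ω_in = 1×34/34 = 1, sense flips to −
mesh 2 [14T→59T]: |ω|/ω_in = 1×14/59 = 14/59, sense flips to +
mesh 3 [67T→67T]: |ω|/ω_in = (14/59)×67/67 = 14/59, sense flips to −
mesh 4 [47T→63T]: |ω|/ω_in = (14/59)×47/63 = 94/531, sense flips to +
signed output speed (× input speed) = 94/531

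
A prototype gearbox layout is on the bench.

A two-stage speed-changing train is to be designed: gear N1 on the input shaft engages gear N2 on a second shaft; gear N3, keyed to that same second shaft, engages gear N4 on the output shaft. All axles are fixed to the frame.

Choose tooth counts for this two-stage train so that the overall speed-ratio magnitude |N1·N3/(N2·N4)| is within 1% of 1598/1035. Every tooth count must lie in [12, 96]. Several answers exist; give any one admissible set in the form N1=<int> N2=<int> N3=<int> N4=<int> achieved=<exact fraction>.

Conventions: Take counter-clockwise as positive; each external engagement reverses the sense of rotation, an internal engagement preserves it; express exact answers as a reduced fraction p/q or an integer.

N1=17 N2=15 N3=94 N4=69 achieved=1598/1035

design class (target 1598/1035): fixed-axis compound train
target = 1598/1035 in lowest terms: an exact hit needs N1·N3 = k·1598 and N2·N4 = k·1035 for one integer k, every count in [12, 96]; additionally prefer no 1:1 stage (N1 ≠ N2, N3 ≠ N4)
k = 1: N1·N3 = 1598 = 17·94, N2·N4 = 1035 = 15·69
achieved = 17·94/(15·69) = 1598/1035; |achieved − target| = 0 ≤ 799/51750 ✓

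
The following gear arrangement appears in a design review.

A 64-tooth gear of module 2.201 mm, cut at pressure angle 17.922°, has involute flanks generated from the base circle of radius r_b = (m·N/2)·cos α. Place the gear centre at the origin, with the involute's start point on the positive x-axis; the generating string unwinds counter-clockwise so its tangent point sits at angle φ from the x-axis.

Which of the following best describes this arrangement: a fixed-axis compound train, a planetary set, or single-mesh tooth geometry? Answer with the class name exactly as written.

topology: single-mesh involute geometry — m = 2.201, N = 64
classification: single-mesh tooth geometry

single-mesh tooth geometry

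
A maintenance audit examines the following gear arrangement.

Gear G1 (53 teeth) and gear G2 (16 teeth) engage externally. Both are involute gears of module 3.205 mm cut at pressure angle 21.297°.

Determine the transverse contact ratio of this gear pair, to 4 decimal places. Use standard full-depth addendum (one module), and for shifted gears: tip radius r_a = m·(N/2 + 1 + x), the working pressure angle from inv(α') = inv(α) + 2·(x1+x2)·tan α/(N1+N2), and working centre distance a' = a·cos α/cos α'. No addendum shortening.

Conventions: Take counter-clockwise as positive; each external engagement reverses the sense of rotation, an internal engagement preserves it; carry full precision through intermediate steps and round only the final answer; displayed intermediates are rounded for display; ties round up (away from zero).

1.5794

class = single-mesh tooth geometry [involute pair 53T × 16T, m = 3.205]
base radii: r_b1 = 79.132480, r_b2 = 23.889051
tip radii: r_a1 = 88.137500, r_a2 = 28.845000
no profile shift: α' = α, a' = a
action lengths: √(r_a1²−r_b1²) = 38.810687, √(r_a2²−r_b2²) = 16.166239
base pitch p_b = π·m·cos α = 9.381208
CR = (38.810687 + 16.166239 − 110.572500·sin 21.29700°)/9.381208 = 1.579405
contact ratio ≈ 1.5794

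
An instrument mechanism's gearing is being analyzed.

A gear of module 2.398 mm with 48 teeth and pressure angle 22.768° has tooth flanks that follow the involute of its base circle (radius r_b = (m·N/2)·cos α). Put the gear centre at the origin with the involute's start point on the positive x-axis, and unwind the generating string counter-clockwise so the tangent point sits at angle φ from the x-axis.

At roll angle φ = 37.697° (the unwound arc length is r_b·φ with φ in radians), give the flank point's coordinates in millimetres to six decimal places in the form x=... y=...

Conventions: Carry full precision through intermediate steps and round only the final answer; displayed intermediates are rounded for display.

x=63.340029 y=4.823279

recognized (one wheel, involute flank): single-mesh tooth geometry, m = 2.398, N = 48
pitch radius r_p = m·N/2 = 2.398·48/2 = 57.552000
base radius r_b = r_p·cos α = 57.552000·cos 22.768° = 53.067516
roll angle φ = 37.697° = 0.65793677 rad
x = r_b·(cos φ + φ·sin φ) = 63.340029
y = r_b·(sin φ − φ·cos φ) = 4.823279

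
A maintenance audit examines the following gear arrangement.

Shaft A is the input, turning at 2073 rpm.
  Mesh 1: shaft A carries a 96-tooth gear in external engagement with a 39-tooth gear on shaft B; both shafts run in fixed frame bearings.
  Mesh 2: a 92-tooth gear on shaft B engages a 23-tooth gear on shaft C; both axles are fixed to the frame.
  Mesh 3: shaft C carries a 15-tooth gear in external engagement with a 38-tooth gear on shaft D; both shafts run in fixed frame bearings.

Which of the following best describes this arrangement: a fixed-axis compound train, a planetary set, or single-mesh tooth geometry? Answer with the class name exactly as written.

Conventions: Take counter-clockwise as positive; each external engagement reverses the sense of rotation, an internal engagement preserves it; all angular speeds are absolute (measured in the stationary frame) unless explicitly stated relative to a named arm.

fixed-axis compound train

topology: fixed-axis compound train — 3 meshes, A→D
classification: fixed-axis compound train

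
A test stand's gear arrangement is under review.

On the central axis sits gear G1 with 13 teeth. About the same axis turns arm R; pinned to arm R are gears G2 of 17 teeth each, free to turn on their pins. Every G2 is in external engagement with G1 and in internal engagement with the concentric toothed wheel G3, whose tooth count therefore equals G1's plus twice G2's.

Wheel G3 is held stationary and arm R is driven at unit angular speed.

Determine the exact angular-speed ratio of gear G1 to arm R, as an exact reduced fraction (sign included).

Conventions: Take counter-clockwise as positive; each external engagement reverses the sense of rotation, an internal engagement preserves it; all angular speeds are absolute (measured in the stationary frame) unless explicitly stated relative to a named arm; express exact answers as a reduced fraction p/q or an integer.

60/13

recognized (axles ride arm R): planetary set, 13/17/47 teeth
ring teeth: 13 + 2·17 = 47
13(ω_sun−ω_arm) = −47(ω_ring−ω_arm),  ω_ring = 0, ω_arm = 1
ω_sun = 1 − (47/13)(0−1) = 60/13
ω_out/ω_in = 60/13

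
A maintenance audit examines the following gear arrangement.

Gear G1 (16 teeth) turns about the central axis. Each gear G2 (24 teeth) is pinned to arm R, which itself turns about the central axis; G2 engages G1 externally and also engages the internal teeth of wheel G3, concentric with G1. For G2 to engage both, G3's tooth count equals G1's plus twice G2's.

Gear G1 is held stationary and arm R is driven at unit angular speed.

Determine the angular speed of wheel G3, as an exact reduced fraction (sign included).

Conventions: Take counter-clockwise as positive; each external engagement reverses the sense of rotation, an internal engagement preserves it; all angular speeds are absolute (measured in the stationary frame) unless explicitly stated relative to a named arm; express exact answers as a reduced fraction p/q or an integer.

recognized (axles ride arm R): planetary set, 16/24/64 teeth
ring teeth: 16 + 2·24 = 64
16(ω_sun−ω_arm) = −64(ω_ring−ω_arm),  ω_sun = 0, ω_arm = 1
ω_ring = 1 − (16/64)(0−1) = 5/4
exact speed ratio = 5/4

5/4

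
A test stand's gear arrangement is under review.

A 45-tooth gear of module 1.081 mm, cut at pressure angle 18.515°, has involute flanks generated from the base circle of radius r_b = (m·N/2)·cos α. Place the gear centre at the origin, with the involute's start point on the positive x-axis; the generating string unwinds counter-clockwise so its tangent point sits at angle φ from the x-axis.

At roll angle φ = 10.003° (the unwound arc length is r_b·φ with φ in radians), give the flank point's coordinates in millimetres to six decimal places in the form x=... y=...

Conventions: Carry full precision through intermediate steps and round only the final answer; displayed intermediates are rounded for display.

x=23.412396 y=0.040785

class = single-mesh tooth geometry [base-circle involute, m = 1.081, 45T]
pitch radius r_p = m·N/2 = 1.081·45/2 = 24.322500
base radius r_b = r_p·cos α = 24.322500·cos 18.515° = 23.063581
roll angle φ = 10.003° = 0.17458529 rad
x = r_b·(cos φ + φ·sin φ) = 23.412396
y = r_b·(sin φ − φ·cos φ) = 0.040785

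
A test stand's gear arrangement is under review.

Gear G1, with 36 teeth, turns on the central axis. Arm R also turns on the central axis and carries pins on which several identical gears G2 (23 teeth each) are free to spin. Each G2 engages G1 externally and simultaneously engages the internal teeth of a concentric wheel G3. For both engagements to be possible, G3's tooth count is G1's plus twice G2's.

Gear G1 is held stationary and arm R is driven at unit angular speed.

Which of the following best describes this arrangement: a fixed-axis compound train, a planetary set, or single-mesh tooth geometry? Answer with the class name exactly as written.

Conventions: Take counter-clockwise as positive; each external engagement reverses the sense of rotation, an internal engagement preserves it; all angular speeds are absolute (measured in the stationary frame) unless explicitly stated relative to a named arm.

planetary set

topology: planetary set — G1 36T / G2 23T / G3 82T, arm = carrier (Willis)
classification: planetary set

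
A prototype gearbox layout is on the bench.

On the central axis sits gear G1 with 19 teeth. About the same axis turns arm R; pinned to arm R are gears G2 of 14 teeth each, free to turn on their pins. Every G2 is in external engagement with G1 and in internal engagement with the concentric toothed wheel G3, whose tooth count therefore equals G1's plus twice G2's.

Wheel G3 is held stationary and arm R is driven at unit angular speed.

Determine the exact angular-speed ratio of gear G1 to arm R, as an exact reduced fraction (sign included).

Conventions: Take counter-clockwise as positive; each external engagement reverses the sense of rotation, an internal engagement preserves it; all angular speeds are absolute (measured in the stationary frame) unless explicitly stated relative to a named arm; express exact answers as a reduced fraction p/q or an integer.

66/19

recognized (axles ride arm R): planetary set, 19/14/47 teeth
ring teeth: 19 + 2·14 = 47
19(ω_sun−ω_arm) = −47(ω_ring−ω_arm),  ω_ring = 0, ω_arm = 1
ω_sun = 1 − (47/19)(0−1) = 66/19
ω_out/ω_in = 66/19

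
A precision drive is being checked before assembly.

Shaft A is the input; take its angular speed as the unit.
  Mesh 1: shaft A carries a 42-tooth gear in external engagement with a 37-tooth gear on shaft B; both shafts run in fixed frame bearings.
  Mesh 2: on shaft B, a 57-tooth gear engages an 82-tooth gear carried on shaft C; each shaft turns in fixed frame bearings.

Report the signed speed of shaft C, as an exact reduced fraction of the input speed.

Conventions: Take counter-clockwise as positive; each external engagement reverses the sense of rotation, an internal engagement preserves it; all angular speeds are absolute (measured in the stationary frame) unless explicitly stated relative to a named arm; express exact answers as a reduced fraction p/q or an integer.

1197/1517

2-mesh fixed-axis compound train (all bearings frame-fixed)
mesh 1 [42T→37T]: |ω|/ω_in = 1×42/37 = 42/37, sense flips to −
mesh 2 [57T→82T]: |ω|/ω_in = (42/37)×57/82 = 1197/1517, sense flips to +
signed output speed (× input speed) = 1197/1517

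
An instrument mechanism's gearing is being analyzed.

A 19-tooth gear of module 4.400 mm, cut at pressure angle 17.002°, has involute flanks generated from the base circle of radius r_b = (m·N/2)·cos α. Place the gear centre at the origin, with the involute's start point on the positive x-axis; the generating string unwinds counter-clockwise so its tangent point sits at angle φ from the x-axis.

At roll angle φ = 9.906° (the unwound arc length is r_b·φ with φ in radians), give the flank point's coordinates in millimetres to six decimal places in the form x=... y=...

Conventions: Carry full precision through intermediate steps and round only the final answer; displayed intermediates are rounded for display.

x=40.566088 y=0.068655

class = single-mesh tooth geometry [base-circle involute, m = 4.400, 19T]
pitch radius r_p = m·N/2 = 4.400·19/2 = 41.800000
base radius r_b = r_p·cos α = 41.800000·cos 17.002° = 39.973112
roll angle φ = 9.906° = 0.17289232 rad
x = r_b·(cos φ + φ·sin φ) = 40.566088
y = r_b·(sin φ − φ·cos φ) = 0.068655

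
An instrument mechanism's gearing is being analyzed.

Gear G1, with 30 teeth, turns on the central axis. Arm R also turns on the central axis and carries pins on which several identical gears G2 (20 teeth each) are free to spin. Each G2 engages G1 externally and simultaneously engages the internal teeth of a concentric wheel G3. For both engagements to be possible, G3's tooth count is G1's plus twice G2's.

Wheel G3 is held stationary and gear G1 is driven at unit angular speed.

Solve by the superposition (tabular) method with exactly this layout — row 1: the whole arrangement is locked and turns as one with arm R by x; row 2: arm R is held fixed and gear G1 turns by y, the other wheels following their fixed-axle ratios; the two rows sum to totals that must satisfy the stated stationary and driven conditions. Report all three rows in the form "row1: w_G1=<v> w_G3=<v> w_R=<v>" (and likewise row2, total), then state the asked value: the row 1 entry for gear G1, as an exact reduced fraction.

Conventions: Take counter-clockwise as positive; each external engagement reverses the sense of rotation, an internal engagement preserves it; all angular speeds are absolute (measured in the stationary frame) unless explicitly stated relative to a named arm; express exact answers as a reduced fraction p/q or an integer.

topology: planetary set — G1 30T / G2 20T / G3 70T, arm = carrier (Willis)
row 1: whole set turns with the arm by x
superposition row 2 [arm held]: sun y, ring −(30/70)·y, arm 0
boundary: total ω_ring = x − (30/70)·y = 0 and total ω_sun = x + y = 1  ⇒  y = 7/10, x = 3/10
row 2 ring = −(30/70)·7/10 = -3/10
totals (row 1 + row 2): sun 3/10 + 7/10 = 1, ring 3/10 + (-3/10) = 0, arm 3/10 + 0 = 3/10
asked cell (row1, sun) = 3/10

row1: w_G1=3/10 w_G3=3/10 w_R=3/10
row2: w_G1=7/10 w_G3=-3/10 w_R=0
total: w_G1=1 w_G3=0 w_R=3/10
asked value: 3/10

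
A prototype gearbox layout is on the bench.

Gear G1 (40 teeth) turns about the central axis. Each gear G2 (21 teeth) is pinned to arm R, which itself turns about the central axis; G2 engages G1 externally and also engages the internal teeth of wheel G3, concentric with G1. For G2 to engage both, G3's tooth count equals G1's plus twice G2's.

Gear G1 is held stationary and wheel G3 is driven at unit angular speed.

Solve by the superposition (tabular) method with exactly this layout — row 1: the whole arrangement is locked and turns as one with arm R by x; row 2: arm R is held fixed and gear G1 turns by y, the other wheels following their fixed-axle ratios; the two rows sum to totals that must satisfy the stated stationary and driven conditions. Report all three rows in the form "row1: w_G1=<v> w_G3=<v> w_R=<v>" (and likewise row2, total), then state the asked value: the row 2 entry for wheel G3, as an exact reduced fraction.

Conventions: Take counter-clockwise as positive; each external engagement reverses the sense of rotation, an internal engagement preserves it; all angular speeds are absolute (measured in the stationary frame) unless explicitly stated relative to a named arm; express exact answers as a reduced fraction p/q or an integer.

row1: w_G1=41/61 w_G3=41/61 w_R=41/61
row2: w_G1=-41/61 w_G3=20/61 w_R=0
total: w_G1=0 w_G3=1 w_R=41/61
asked value: 20/61

class = planetary set [G3 = 40+2·21 = 82; Willis about the carrier]
row 1 — lock + rotate with arm: ω_sun = ω_ring = ω_arm = x
superposition row 2 [arm held]: sun y, ring −(40/82)·y, arm 0
boundary: total ω_sun = x + y = 0 and total ω_ring = x − (40/82)·y = 1  ⇒  y = -41/61, x = 41/61
row 2 ring = −(40/82)·(-41/61) = 20/61
totals (row 1 + row 2): sun 41/61 + (-41/61) = 0, ring 41/61 + 20/61 = 1, arm 41/61 + 0 = 41/61
asked cell (row2, ring) = 20/61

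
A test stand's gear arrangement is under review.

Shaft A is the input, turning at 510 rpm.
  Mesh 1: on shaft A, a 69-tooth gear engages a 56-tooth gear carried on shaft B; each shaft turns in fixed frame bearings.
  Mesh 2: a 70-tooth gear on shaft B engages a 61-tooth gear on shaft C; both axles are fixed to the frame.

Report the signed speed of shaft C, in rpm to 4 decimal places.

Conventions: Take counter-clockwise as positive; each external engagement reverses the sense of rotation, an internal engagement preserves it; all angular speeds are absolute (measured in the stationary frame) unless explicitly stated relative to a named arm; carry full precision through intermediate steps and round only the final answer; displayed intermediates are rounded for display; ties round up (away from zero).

+721.1066 rpm

recognized (3 fixed axles, 2 meshes): fixed-axis compound train
mesh 1 [69T→56T]: ω = 510.0000×69/56 = 628.3929 rpm, sense flips to −
mesh 2 [70T→61T]: ω = 628.3929×70/61 = 721.1066 rpm, sense flips to +
signed output speed = +721.1066 rpm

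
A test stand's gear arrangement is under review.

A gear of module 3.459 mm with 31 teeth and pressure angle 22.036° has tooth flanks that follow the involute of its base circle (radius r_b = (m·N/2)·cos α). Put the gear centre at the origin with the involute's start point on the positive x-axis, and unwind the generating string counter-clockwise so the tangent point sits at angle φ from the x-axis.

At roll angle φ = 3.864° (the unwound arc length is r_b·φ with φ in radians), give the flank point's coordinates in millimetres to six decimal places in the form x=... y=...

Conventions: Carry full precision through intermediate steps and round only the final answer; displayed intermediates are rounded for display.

topology: single-mesh involute geometry — m = 3.459, N = 31
pitch radius r_p = m·N/2 = 3.459·31/2 = 53.614500
base radius r_b = r_p·cos α = 53.614500·cos 22.036° = 49.697870
roll angle φ = 3.864° = 0.06743952 rad
x = r_b·(cos φ + φ·sin φ) = 49.810756
y = r_b·(sin φ − φ·cos φ) = 0.005079

x=49.810756 y=0.005079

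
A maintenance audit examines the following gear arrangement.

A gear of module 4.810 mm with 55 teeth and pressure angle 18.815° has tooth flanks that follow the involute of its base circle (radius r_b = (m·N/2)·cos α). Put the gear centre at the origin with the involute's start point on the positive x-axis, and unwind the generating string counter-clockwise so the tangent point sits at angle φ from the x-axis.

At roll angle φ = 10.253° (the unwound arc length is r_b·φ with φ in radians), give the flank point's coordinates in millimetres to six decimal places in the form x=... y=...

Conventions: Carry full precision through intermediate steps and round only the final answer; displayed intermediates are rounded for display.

single-mesh involute tooth geometry (55T wheel at module 4.810)
pitch radius r_p = m·N/2 = 4.810·55/2 = 132.275000
base radius r_b = r_p·cos α = 132.275000·cos 18.815° = 125.206867
roll angle φ = 10.253° = 0.17894861 rad
x = r_b·(cos φ + φ·sin φ) = 127.195571
y = r_b·(sin φ − φ·cos φ) = 0.238397

x=127.195571 y=0.238397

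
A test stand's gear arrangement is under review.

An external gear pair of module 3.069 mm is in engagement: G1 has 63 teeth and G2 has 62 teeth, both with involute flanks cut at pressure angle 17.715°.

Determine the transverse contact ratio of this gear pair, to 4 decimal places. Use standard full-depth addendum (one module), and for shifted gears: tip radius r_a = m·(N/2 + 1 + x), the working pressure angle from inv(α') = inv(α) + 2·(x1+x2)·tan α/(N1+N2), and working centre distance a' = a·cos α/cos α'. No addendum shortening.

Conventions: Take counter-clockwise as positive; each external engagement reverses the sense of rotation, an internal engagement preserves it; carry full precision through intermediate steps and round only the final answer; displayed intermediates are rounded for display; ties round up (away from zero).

single-mesh involute tooth geometry (63T engaging 62T at module 3.069)
base radii: r_b1 = 92.089422, r_b2 = 90.627685
tip radii: r_a1 = 99.742500, r_a2 = 98.208000
no profile shift: α' = α, a' = a
action lengths: √(r_a1²−r_b1²) = 38.315855, √(r_a2²−r_b2²) = 37.834297
base pitch p_b = π·m·cos α = 9.184364
CR = (38.315855 + 37.834297 − 191.812500·sin 17.71500°)/9.184364 = 1.936440
contact ratio ≈ 1.9364

1.9364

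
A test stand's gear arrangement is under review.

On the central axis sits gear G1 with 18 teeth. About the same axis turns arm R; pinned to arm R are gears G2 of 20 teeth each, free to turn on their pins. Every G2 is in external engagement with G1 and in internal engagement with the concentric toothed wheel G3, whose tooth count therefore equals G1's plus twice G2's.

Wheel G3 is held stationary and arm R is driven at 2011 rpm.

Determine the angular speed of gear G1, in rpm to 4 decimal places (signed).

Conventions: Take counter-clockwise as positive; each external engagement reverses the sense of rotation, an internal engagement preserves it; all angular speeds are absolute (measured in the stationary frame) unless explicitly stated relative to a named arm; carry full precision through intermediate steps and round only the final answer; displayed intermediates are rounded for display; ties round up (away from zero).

+8490.8889 rpm

class = planetary set [G3 = 18+2·20 = 58; Willis about the carrier]
normalise by the input: solve with ω_arm = 1, then scale by 2011 rpm
ring teeth: 18 + 2·20 = 58
18(ω_sun−ω_arm) = −58(ω_ring−ω_arm),  ω_ring = 0, ω_arm = 1
ω_sun = 1 − (58/18)(0−1) = 38/9
scale: ω_sun = 38/9 × 2011 rpm = +8490.8889 rpm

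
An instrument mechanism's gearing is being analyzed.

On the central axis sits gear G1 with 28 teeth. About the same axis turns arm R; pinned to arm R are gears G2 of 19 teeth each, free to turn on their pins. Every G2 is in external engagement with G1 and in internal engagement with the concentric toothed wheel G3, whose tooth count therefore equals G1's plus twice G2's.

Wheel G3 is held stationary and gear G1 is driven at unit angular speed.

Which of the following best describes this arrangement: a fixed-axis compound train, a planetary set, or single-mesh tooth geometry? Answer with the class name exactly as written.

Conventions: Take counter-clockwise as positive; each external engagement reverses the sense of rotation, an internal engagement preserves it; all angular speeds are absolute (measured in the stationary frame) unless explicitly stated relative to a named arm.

class = planetary set [G3 = 28+2·19 = 66; Willis about the carrier]
classification: planetary set

planetary set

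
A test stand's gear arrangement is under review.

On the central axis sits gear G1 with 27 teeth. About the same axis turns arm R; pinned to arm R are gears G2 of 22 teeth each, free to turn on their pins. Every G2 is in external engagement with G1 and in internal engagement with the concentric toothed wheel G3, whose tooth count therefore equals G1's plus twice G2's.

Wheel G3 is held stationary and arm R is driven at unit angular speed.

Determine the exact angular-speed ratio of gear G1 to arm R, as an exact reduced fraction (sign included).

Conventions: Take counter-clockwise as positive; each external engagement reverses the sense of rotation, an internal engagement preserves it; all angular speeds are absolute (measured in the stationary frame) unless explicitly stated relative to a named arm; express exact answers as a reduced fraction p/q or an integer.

topology: planetary set — G1 27T / G2 22T / G3 71T, arm = carrier (Willis)
ring teeth: 27 + 2·22 = 71
27(ω_sun−ω_arm) = −71(ω_ring−ω_arm),  ω_ring = 0, ω_arm = 1
ω_sun = 1 − (71/27)(0−1) = 98/27
ω_out/ω_in = 98/27

98/27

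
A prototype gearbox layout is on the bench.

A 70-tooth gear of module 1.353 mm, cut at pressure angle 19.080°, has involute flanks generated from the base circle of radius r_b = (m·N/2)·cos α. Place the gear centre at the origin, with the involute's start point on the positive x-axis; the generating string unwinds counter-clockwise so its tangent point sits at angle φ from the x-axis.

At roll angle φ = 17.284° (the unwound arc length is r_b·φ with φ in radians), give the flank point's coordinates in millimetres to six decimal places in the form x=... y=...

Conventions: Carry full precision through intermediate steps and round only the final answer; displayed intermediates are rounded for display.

x=46.743661 y=0.405801

recognized (one wheel, involute flank): single-mesh tooth geometry, m = 1.353, N = 70
pitch radius r_p = m·N/2 = 1.353·70/2 = 47.355000
base radius r_b = r_p·cos α = 47.355000·cos 19.080° = 44.753462
roll angle φ = 17.284° = 0.30166271 rad
x = r_b·(cos φ + φ·sin φ) = 46.743661
y = r_b·(sin φ − φ·cos φ) = 0.405801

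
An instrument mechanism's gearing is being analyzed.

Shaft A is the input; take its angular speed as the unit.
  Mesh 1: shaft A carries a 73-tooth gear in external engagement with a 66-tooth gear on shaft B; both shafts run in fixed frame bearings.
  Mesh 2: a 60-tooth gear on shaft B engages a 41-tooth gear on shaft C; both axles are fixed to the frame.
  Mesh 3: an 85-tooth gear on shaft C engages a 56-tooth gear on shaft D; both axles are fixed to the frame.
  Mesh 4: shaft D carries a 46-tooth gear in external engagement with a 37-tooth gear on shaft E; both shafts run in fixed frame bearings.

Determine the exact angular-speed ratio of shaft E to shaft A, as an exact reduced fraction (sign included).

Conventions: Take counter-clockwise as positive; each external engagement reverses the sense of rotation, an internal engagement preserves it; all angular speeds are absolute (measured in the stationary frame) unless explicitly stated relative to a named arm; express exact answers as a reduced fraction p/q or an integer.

713575/233618

class = fixed-axis compound train [4 meshes; 4 ratios multiply, 4 sense flips]
mesh 1 [73T→66T]: running ratio 73/66, sense −
mesh 2 [60T→41T]: running ratio 730/451, sense +
mesh 3 [85T→56T]: running ratio 31025/12628, sense −
mesh 4 [46T→37T]: running ratio 713575/233618, sense +
ω_out/ω_in = 713575/233618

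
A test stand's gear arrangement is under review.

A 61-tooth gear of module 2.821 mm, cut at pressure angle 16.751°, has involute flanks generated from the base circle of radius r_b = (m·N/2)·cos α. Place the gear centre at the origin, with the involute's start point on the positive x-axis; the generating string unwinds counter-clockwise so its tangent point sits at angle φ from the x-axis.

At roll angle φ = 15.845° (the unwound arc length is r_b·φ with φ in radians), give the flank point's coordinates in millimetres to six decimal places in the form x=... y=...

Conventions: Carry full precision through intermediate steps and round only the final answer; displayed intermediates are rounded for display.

recognized (one wheel, involute flank): single-mesh tooth geometry, m = 2.821, N = 61
pitch radius r_p = m·N/2 = 2.821·61/2 = 86.040500
base radius r_b = r_p·cos α = 86.040500·cos 16.751° = 82.389486
roll angle φ = 15.845° = 0.27654742 rad
x = r_b·(cos φ + φ·sin φ) = 85.480016
y = r_b·(sin φ − φ·cos φ) = 0.576414

x=85.480016 y=0.576414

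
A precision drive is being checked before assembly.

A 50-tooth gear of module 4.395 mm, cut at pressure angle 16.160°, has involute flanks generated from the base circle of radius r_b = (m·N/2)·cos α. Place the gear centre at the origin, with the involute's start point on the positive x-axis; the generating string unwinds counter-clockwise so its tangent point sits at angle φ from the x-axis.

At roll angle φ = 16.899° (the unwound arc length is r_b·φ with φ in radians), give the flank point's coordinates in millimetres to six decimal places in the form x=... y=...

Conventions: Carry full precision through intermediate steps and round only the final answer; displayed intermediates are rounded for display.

x=110.024561 y=0.894751

recognized (one wheel, involute flank): single-mesh tooth geometry, m = 4.395, N = 50
pitch radius r_p = m·N/2 = 4.395·50/2 = 109.875000
base radius r_b = r_p·cos α = 109.875000·cos 16.160° = 105.533644
roll angle φ = 16.899° = 0.29494319 rad
x = r_b·(cos φ + φ·sin φ) = 110.024561
y = r_b·(sin φ − φ·cos φ) = 0.894751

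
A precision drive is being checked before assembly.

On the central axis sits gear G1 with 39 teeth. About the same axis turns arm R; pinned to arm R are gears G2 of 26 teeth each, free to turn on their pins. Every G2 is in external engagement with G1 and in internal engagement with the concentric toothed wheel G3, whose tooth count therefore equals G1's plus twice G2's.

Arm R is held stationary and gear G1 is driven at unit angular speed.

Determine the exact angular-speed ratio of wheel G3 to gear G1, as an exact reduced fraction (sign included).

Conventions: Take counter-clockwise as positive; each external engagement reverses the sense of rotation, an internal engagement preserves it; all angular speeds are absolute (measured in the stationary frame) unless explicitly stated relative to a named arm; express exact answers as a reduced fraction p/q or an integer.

class = planetary set [G3 = 39+2·26 = 91; Willis about the carrier]
ring teeth: 39 + 2·26 = 91
39(ω_sun−ω_arm) = −91(ω_ring−ω_arm),  ω_arm = 0, ω_sun = 1
ω_ring = 0 − (39/91)(1−0) = -3/7
ω_out/ω_in = -3/7

-3/7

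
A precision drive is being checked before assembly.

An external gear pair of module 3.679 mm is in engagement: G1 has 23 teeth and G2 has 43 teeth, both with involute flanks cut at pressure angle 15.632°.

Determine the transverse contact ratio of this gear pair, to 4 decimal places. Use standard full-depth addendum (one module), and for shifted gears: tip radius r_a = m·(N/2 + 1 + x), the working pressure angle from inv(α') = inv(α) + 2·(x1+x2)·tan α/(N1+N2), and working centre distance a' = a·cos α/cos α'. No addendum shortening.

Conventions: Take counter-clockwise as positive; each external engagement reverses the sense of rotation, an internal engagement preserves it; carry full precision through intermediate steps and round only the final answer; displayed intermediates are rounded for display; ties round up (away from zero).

1.8879

class = single-mesh tooth geometry [involute pair 23T × 43T, m = 3.679]
base radii: r_b1 = 40.743603, r_b2 = 76.172822
tip radii: r_a1 = 45.987500, r_a2 = 82.777500
no profile shift: α' = α, a' = a
action lengths: √(r_a1²−r_b1²) = 21.326251, √(r_a2²−r_b2²) = 32.400859
base pitch p_b = π·m·cos α = 11.130418
CR = (21.326251 + 32.400859 − 121.407000·sin 15.63200°)/11.130418 = 1.887895
contact ratio ≈ 1.8879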